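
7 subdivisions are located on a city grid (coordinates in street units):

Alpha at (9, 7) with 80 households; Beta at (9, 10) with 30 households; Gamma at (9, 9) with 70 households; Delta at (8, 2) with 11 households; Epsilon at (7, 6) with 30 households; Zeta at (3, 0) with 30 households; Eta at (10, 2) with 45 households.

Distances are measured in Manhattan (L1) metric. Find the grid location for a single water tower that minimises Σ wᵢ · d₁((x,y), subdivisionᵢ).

(9, 7)

Manhattan distance separates: Σwᵢ(|x−xᵢ|+|y−yᵢ|) = Σwᵢ|x−xᵢ| + Σwᵢ|y−yᵢ|, so x and y are optimised independently as 1-D weighted medians.
Total weight W = 296; half = 148.
x-coordinate, sorted with cumulative weight:
  x=3 (Zeta, w=30) cum 30
  x=7 (Epsilon, w=30) cum 60
  x=8 (Delta, w=11) cum 71
  x=9 (Alpha, w=80) cum 151  ← median
  x=9 (Beta, w=30) cum 181
  x=9 (Gamma, w=70) cum 251
  x=10 (Eta, w=45) cum 296
⇒ x* = 9
y-coordinate, sorted with cumulative weight:
  y=0 (Zeta, w=30) cum 30
  y=2 (Delta, w=11) cum 41
  y=2 (Eta, w=45) cum 86
  y=6 (Epsilon, w=30) cum 116
  y=7 (Alpha, w=80) cum 196  ← median
  y=9 (Gamma, w=70) cum 266
  y=10 (Beta, w=30) cum 296
⇒ y* = 7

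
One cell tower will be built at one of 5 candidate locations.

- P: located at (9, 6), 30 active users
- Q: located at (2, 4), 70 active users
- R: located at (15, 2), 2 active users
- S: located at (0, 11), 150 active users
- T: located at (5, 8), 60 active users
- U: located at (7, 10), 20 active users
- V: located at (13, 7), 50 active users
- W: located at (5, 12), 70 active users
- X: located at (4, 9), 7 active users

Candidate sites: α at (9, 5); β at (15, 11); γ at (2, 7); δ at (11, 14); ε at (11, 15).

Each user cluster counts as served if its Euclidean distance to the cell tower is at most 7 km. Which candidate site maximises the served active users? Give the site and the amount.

γ, covering 377

Coverage radius r = 7 km; a point is covered iff (Δx)²+(Δy)² ≤ 7² = 49.
  α (9, 5): covers {P, R, T, U, V, X} → 169
  β (15, 11): covers {V} → 50
  γ (2, 7): covers {Q, S, T, U, W, X} → 377
  δ (11, 14): covers {U, W} → 90
  ε (11, 15): covers {U, W} → 90
Maximum coverage at γ: 377 active users.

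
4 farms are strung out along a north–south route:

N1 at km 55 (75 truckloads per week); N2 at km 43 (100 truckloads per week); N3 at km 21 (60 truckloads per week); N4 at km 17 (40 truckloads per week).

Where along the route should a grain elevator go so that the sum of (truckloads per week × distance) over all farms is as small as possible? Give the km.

For a sum of weighted absolute distances on a line, the optimum is the weighted median (not the mean). Total weight W = 275; half-weight = 137.5.
Sort by position and accumulate weight:
  km 17 (N4, w=40) → cum 40
  km 21 (N3, w=60) → cum 100
  km 43 (N2, w=100) → cum 200  ≥ 137.5 → median here
  km 55 (N1, w=75) → cum 275
Optimal location: km 43.

x = 43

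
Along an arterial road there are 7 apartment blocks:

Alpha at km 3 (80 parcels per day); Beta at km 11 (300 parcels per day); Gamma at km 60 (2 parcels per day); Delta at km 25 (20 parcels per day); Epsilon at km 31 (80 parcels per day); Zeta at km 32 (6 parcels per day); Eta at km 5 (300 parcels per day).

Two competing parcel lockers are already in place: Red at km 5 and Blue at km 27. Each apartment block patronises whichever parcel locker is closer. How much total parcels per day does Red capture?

The indifferent point is the midpoint (5+27)/2 = 16; apartment blocks left of it (closer to Red at 5) go to Red, those right go to Blue.
  Alpha at 3 (w=80) → Red
  Eta at 5 (w=300) → Red
  Beta at 11 (w=300) → Red
  Delta at 25 (w=20) → Blue
  Epsilon at 31 (w=80) → Blue
  Zeta at 32 (w=6) → Blue
  Gamma at 60 (w=2) → Blue
Red captures 680; Blue captures 108.

680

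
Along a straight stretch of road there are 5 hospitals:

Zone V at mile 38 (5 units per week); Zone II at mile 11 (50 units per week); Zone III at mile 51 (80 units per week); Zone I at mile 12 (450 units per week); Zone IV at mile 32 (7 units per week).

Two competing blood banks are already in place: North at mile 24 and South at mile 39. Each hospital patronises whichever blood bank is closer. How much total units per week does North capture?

500

The indifferent point is the midpoint (24+39)/2 = 31.5; hospitals left of it (closer to North at 24) go to North, those right go to South.
  Zone II at 11 (w=50) → North
  Zone I at 12 (w=450) → North
  Zone IV at 32 (w=7) → South
  Zone V at 38 (w=5) → South
  Zone III at 51 (w=80) → South
North captures 500; South captures 92.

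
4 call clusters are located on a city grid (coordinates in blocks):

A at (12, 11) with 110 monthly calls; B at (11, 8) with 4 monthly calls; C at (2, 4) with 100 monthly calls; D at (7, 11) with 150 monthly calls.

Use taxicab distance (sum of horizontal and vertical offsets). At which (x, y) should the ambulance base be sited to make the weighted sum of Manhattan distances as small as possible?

(7, 11)

Manhattan distance separates: Σwᵢ(|x−xᵢ|+|y−yᵢ|) = Σwᵢ|x−xᵢ| + Σwᵢ|y−yᵢ|, so x and y are optimised independently as 1-D weighted medians.
Total weight W = 364; half = 182.
x-coordinate, sorted with cumulative weight:
  x=2 (C, w=100) cum 100
  x=7 (D, w=150) cum 250  ← median
  x=11 (B, w=4) cum 254
  x=12 (A, w=110) cum 364
⇒ x* = 7
y-coordinate, sorted with cumulative weight:
  y=4 (C, w=100) cum 100
  y=8 (B, w=4) cum 104
  y=11 (A, w=110) cum 214  ← median
  y=11 (D, w=150) cum 364
⇒ y* = 11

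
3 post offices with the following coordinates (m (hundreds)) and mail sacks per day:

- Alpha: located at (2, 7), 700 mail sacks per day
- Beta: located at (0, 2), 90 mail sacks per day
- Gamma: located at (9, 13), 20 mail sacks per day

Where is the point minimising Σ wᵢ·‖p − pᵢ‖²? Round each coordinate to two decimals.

(1.95, 6.59)

The minimiser of Σwᵢ‖p−pᵢ‖² is the weighted centroid p* = (Σwᵢpᵢ)/(Σwᵢ).
Σwᵢ = 810.
Σwᵢxᵢ = 700·2 + 90·0 + 20·9 = 1580.
Σwᵢyᵢ = 700·7 + 90·2 + 20·13 = 5340.
x* = 1580/810 = 1.95, y* = 5340/810 = 6.59.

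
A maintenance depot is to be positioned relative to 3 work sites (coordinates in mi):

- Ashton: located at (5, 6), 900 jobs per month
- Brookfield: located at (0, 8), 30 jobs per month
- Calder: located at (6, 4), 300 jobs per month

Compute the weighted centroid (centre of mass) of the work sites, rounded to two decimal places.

The minimiser of Σwᵢ‖p−pᵢ‖² is the weighted centroid p* = (Σwᵢpᵢ)/(Σwᵢ).
Σwᵢ = 1230.
Σwᵢxᵢ = 900·5 + 30·0 + 300·6 = 6300.
Σwᵢyᵢ = 900·6 + 30·8 + 300·4 = 6840.
x* = 6300/1230 = 5.12, y* = 6840/1230 = 5.56.

(5.12, 5.56)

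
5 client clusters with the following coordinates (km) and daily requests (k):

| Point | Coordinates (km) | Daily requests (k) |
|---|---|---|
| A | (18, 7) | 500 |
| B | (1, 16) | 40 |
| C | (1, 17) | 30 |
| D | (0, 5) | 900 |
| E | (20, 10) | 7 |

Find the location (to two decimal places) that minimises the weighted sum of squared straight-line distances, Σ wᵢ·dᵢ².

The minimiser of Σwᵢ‖p−pᵢ‖² is the weighted centroid p* = (Σwᵢpᵢ)/(Σwᵢ).
Σwᵢ = 1477.
Σwᵢxᵢ = 500·18 + 40·1 + 30·1 + 900·0 + 7·20 = 9210.
Σwᵢyᵢ = 500·7 + 40·16 + 30·17 + 900·5 + 7·10 = 9220.
x* = 9210/1477 = 6.24, y* = 9220/1477 = 6.24.

(6.24, 6.24)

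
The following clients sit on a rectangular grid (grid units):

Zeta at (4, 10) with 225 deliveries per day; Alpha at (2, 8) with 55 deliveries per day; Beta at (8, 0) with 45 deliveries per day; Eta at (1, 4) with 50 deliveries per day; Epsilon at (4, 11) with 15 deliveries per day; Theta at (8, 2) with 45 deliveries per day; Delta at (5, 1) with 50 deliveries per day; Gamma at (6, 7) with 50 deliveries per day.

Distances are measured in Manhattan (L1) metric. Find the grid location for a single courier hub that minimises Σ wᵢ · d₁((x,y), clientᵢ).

(4, 8)

Manhattan distance separates: Σwᵢ(|x−xᵢ|+|y−yᵢ|) = Σwᵢ|x−xᵢ| + Σwᵢ|y−yᵢ|, so x and y are optimised independently as 1-D weighted medians.
Total weight W = 535; half = 267.5.
x-coordinate, sorted with cumulative weight:
  x=1 (Eta, w=50) cum 50
  x=2 (Alpha, w=55) cum 105
  x=4 (Zeta, w=225) cum 330  ← median
  x=4 (Epsilon, w=15) cum 345
  x=5 (Delta, w=50) cum 395
  x=6 (Gamma, w=50) cum 445
  x=8 (Beta, w=45) cum 490
  x=8 (Theta, w=45) cum 535
⇒ x* = 4
y-coordinate, sorted with cumulative weight:
  y=0 (Beta, w=45) cum 45
  y=1 (Delta, w=50) cum 95
  y=2 (Theta, w=45) cum 140
  y=4 (Eta, w=50) cum 190
  y=7 (Gamma, w=50) cum 240
  y=8 (Alpha, w=55) cum 295  ← median
  y=10 (Zeta, w=225) cum 520
  y=11 (Epsilon, w=15) cum 535
⇒ y* = 8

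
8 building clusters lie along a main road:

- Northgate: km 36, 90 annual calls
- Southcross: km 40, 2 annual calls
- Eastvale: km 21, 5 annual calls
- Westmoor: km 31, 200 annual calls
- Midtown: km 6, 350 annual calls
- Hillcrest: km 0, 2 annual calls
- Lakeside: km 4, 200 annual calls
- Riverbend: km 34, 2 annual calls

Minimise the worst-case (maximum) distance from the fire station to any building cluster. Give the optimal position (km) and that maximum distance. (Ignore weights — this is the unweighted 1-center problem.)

location 20, max distance 20

The 1-center on a line is the midpoint of the two extreme points: leftmost at 0, rightmost at 40.
Optimal location = (0 + 40)/2 = 20; maximum distance = (40 − 0)/2 = 20.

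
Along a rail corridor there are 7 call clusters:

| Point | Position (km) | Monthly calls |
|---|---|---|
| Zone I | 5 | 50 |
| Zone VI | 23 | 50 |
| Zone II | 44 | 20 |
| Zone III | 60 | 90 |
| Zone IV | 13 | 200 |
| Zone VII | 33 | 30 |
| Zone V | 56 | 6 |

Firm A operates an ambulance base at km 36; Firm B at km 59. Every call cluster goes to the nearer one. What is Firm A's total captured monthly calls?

The indifferent point is the midpoint (36+59)/2 = 47.5; call clusters left of it (closer to Firm A at 36) go to Firm A, those right go to Firm B.
  Zone I at 5 (w=50) → Firm A
  Zone IV at 13 (w=200) → Firm A
  Zone VI at 23 (w=50) → Firm A
  Zone VII at 33 (w=30) → Firm A
  Zone II at 44 (w=20) → Firm A
  Zone V at 56 (w=6) → Firm B
  Zone III at 60 (w=90) → Firm B
Firm A captures 350; Firm B captures 96.

350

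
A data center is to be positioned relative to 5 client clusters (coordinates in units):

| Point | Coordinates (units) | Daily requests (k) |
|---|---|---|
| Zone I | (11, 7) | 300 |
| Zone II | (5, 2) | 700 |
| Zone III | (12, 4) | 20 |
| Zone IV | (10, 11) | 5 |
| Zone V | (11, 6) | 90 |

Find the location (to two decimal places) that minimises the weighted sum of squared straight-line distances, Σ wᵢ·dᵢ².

(7.25, 3.74)

The minimiser of Σwᵢ‖p−pᵢ‖² is the weighted centroid p* = (Σwᵢpᵢ)/(Σwᵢ).
Σwᵢ = 1115.
Σwᵢxᵢ = 300·11 + 700·5 + 20·12 + 5·10 + 90·11 = 8080.
Σwᵢyᵢ = 300·7 + 700·2 + 20·4 + 5·11 + 90·6 = 4175.
x* = 8080/1115 = 7.25, y* = 4175/1115 = 3.74.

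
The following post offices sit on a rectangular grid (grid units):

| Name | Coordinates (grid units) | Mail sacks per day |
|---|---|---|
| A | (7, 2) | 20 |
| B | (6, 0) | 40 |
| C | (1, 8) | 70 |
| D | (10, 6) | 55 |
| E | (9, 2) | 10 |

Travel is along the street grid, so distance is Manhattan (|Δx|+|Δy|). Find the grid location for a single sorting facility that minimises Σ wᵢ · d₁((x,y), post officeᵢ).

Manhattan distance separates: Σwᵢ(|x−xᵢ|+|y−yᵢ|) = Σwᵢ|x−xᵢ| + Σwᵢ|y−yᵢ|, so x and y are optimised independently as 1-D weighted medians.
Total weight W = 195; half = 97.5.
x-coordinate, sorted with cumulative weight:
  x=1 (C, w=70) cum 70
  x=6 (B, w=40) cum 110  ← median
  x=7 (A, w=20) cum 130
  x=9 (E, w=10) cum 140
  x=10 (D, w=55) cum 195
⇒ x* = 6
y-coordinate, sorted with cumulative weight:
  y=0 (B, w=40) cum 40
  y=2 (A, w=20) cum 60
  y=2 (E, w=10) cum 70
  y=6 (D, w=55) cum 125  ← median
  y=8 (C, w=70) cum 195
⇒ y* = 6

(6, 6)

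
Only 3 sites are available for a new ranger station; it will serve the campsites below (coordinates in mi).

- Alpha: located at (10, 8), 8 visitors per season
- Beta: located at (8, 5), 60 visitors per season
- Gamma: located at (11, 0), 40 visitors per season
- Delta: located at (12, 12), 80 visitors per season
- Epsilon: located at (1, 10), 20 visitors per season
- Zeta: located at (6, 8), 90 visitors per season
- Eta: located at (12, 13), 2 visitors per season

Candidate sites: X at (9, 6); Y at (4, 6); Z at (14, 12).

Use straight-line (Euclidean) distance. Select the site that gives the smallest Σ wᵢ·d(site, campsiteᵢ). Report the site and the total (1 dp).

Total weighted distance at each candidate:
  X (9, 6): total = 1411.0
  Y (4, 6): total = 1842.6
  Z (14, 12): total = 2325.7
Minimum is at X with total 1411.0 mi.

X, total 1411.0 mi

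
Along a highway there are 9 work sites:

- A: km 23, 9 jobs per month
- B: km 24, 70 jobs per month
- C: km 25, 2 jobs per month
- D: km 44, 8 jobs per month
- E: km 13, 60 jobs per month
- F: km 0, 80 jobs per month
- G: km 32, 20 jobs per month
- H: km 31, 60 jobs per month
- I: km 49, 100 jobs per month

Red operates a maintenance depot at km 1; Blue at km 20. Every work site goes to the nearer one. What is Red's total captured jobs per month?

The indifferent point is the midpoint (1+20)/2 = 10.5; work sites left of it (closer to Red at 1) go to Red, those right go to Blue.
  F at 0 (w=80) → Red
  E at 13 (w=60) → Blue
  A at 23 (w=9) → Blue
  B at 24 (w=70) → Blue
  C at 25 (w=2) → Blue
  H at 31 (w=60) → Blue
  G at 32 (w=20) → Blue
  D at 44 (w=8) → Blue
  I at 49 (w=100) → Blue
Red captures 80; Blue captures 329.

80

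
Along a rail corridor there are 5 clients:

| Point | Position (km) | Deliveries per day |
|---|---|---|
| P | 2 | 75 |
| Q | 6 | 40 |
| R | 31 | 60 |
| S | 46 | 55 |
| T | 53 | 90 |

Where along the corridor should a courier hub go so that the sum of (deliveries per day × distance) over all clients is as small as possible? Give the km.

x = 31

For a sum of weighted absolute distances on a line, the optimum is the weighted median (not the mean). Total weight W = 320; half-weight = 160.
Sort by position and accumulate weight:
  km 2 (P, w=75) → cum 75
  km 6 (Q, w=40) → cum 115
  km 31 (R, w=60) → cum 175  ≥ 160 → median here
  km 46 (S, w=55) → cum 230
  km 53 (T, w=90) → cum 320
Optimal location: km 31.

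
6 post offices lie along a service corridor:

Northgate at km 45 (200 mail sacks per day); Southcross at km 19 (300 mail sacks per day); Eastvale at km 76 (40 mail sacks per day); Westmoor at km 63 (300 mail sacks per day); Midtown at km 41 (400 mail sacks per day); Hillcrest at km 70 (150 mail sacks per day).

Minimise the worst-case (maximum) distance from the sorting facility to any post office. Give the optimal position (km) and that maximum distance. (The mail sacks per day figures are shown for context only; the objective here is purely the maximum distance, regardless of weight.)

location 47.5, max distance 28.5

The 1-center on a line is the midpoint of the two extreme points: leftmost at 19, rightmost at 76.
Optimal location = (19 + 76)/2 = 47.5; maximum distance = (76 − 19)/2 = 28.5.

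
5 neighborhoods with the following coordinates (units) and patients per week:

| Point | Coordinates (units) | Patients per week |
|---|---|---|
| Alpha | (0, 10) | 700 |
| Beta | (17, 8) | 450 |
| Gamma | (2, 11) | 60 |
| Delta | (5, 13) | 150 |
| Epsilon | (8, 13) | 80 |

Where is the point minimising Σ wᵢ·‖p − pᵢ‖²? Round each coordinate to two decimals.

The minimiser of Σwᵢ‖p−pᵢ‖² is the weighted centroid p* = (Σwᵢpᵢ)/(Σwᵢ).
Σwᵢ = 1440.
Σwᵢxᵢ = 700·0 + 450·17 + 60·2 + 150·5 + 80·8 = 9160.
Σwᵢyᵢ = 700·10 + 450·8 + 60·11 + 150·13 + 80·13 = 14250.
x* = 9160/1440 = 6.36, y* = 14250/1440 = 9.90.

(6.36, 9.90)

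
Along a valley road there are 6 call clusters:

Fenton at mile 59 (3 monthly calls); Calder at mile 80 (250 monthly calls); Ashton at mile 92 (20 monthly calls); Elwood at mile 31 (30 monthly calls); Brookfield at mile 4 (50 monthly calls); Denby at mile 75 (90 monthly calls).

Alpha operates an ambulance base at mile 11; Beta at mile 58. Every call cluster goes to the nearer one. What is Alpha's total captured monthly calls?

80

The indifferent point is the midpoint (11+58)/2 = 34.5; call clusters left of it (closer to Alpha at 11) go to Alpha, those right go to Beta.
  Brookfield at 4 (w=50) → Alpha
  Elwood at 31 (w=30) → Alpha
  Fenton at 59 (w=3) → Beta
  Denby at 75 (w=90) → Beta
  Calder at 80 (w=250) → Beta
  Ashton at 92 (w=20) → Beta
Alpha captures 80; Beta captures 363.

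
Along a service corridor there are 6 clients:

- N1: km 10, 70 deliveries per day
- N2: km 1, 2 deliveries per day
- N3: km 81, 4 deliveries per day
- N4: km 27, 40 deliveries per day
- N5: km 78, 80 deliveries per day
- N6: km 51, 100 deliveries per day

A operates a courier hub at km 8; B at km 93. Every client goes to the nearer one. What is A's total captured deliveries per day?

112

The indifferent point is the midpoint (8+93)/2 = 50.5; clients left of it (closer to A at 8) go to A, those right go to B.
  N2 at 1 (w=2) → A
  N1 at 10 (w=70) → A
  N4 at 27 (w=40) → A
  N6 at 51 (w=100) → B
  N5 at 78 (w=80) → B
  N3 at 81 (w=4) → B
A captures 112; B captures 184.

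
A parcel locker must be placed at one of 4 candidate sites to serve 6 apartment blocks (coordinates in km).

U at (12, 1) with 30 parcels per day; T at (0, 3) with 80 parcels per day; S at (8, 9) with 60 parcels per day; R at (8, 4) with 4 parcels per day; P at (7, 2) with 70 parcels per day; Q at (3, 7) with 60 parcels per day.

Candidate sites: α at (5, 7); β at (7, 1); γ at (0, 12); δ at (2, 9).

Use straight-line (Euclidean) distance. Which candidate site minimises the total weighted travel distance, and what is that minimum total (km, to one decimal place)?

α, total 1519.1 km

Total weighted distance at each candidate:
  α (5, 7): total = 1519.1
  β (7, 1): total = 1731.5
  γ (0, 12): total = 2970.6
  δ (2, 9): total = 2017.7
Minimum is at α with total 1519.1 km.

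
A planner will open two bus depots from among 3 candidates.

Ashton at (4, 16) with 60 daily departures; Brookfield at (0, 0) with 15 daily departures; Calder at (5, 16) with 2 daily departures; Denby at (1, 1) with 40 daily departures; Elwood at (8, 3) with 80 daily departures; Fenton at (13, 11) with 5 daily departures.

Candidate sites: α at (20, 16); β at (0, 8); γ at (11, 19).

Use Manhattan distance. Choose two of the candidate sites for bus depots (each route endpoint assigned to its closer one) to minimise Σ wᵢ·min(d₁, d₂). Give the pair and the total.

Evaluate every pair (each demand assigned to the nearer of the two):
  {β, γ}: total = 2148
  {α, β}: total = 2286
  {α, γ}: total = 3758
Best pair: {β, γ} with total 2148.

{β, γ}, total 2148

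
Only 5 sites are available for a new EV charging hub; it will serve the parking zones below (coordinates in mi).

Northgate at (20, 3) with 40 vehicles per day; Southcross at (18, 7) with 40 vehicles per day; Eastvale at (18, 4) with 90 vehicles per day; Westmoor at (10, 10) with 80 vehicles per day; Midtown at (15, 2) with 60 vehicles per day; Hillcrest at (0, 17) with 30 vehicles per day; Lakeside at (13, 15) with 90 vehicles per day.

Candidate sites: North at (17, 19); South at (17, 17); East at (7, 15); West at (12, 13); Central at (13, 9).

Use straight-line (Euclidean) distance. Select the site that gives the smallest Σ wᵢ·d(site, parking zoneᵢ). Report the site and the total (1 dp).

Central, total 2908.3 mi

Total weighted distance at each candidate:
  North (17, 19): total = 5447.6
  South (17, 17): total = 4760.6
  East (7, 15): total = 4792.5
  West (12, 13): total = 3378.4
  Central (13, 9): total = 2908.3
Minimum is at Central with total 2908.3 mi.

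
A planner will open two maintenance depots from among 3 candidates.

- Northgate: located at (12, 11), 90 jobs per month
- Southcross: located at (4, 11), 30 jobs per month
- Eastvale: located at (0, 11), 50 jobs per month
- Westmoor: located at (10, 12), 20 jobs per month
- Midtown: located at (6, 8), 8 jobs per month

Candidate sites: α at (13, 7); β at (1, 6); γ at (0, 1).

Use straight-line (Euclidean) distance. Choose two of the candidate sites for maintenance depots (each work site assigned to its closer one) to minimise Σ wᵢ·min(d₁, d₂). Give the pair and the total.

{α, β}, total 960.7

Evaluate every pair (each demand assigned to the nearer of the two):
  {α, β}: total = 960.7
  {α, γ}: total = 1339.7
  {β, γ}: total = 1776.8
Best pair: {α, β} with total 960.7.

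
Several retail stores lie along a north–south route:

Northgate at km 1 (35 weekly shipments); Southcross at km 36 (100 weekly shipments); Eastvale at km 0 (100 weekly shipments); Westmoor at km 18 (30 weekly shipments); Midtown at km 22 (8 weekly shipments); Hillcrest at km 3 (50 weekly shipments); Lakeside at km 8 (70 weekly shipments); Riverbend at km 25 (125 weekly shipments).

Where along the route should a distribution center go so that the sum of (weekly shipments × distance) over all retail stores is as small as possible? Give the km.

x = 18

For a sum of weighted absolute distances on a line, the optimum is the weighted median (not the mean). Total weight W = 518; half-weight = 259.
Sort by position and accumulate weight:
  km 0 (Eastvale, w=100) → cum 100
  km 1 (Northgate, w=35) → cum 135
  km 3 (Hillcrest, w=50) → cum 185
  km 8 (Lakeside, w=70) → cum 255
  km 18 (Westmoor, w=30) → cum 285  ≥ 259 → median here
  km 22 (Midtown, w=8) → cum 293
  km 25 (Riverbend, w=125) → cum 418
  km 36 (Southcross, w=100) → cum 518
Optimal location: km 18.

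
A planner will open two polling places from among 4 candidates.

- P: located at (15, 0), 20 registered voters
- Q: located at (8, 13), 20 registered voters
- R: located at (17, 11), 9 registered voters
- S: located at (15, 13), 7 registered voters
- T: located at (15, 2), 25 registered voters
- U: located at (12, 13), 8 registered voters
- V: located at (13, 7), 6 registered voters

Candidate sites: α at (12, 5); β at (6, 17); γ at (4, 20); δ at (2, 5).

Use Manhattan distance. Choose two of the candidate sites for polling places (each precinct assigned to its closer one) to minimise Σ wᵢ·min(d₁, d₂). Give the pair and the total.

{α, β}, total 688

Evaluate every pair (each demand assigned to the nearer of the two):
  {α, β}: total = 688
  {α, γ}: total = 788
  {α, δ}: total = 808
  {β, δ}: total = 1282
  {γ, δ}: total = 1493
  {β, γ}: total = 1666
Best pair: {α, β} with total 688.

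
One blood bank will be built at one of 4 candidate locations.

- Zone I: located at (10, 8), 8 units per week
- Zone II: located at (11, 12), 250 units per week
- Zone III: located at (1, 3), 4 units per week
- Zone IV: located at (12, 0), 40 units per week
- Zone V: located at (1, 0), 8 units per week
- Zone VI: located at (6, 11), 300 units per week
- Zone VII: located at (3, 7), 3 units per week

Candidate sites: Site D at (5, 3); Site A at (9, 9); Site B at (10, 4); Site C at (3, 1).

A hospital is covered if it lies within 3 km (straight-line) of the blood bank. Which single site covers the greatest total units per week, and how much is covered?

Coverage radius r = 3 km; a point is covered iff (Δx)²+(Δy)² ≤ 3² = 9.
  Site D (5, 3): covers {none} → 0
  Site A (9, 9): covers {Zone I} → 8
  Site B (10, 4): covers {none} → 0
  Site C (3, 1): covers {Zone III, Zone V} → 12
Maximum coverage at Site C: 12 units per week.

Site C, covering 12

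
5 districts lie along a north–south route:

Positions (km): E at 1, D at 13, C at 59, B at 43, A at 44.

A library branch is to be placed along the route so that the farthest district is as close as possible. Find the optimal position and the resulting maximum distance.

The 1-center on a line is the midpoint of the two extreme points: leftmost at 1, rightmost at 59.
Optimal location = (1 + 59)/2 = 30; maximum distance = (59 − 1)/2 = 29.

location 30, max distance 29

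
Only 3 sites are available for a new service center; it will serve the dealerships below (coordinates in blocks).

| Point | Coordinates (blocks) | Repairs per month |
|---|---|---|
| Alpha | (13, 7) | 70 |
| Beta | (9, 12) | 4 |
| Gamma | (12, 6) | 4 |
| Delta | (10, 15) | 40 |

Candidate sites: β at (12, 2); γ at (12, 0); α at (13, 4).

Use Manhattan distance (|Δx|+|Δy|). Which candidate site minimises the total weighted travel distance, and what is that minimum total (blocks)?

α, total 830 blocks

Total weighted distance at each candidate:
  β (12, 2): total = 1088
  γ (12, 0): total = 1324
  α (13, 4): total = 830
Minimum is at α with total 830 blocks.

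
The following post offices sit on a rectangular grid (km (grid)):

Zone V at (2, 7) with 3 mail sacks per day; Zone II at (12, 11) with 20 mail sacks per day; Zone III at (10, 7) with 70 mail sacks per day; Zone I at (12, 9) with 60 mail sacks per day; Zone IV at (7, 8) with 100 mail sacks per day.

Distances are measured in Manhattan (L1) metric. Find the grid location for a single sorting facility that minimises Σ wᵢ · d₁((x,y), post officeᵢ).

(10, 8)

Manhattan distance separates: Σwᵢ(|x−xᵢ|+|y−yᵢ|) = Σwᵢ|x−xᵢ| + Σwᵢ|y−yᵢ|, so x and y are optimised independently as 1-D weighted medians.
Total weight W = 253; half = 126.5.
x-coordinate, sorted with cumulative weight:
  x=2 (Zone V, w=3) cum 3
  x=7 (Zone IV, w=100) cum 103
  x=10 (Zone III, w=70) cum 173  ← median
  x=12 (Zone II, w=20) cum 193
  x=12 (Zone I, w=60) cum 253
⇒ x* = 10
y-coordinate, sorted with cumulative weight:
  y=7 (Zone V, w=3) cum 3
  y=7 (Zone III, w=70) cum 73
  y=8 (Zone IV, w=100) cum 173  ← median
  y=9 (Zone I, w=60) cum 233
  y=11 (Zone II, w=20) cum 253
⇒ y* = 8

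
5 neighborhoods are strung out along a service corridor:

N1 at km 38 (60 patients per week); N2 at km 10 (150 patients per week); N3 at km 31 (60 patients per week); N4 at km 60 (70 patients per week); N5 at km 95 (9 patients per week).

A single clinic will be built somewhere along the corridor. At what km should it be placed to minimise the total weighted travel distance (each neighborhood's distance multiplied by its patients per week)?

x = 31

For a sum of weighted absolute distances on a line, the optimum is the weighted median (not the mean). Total weight W = 349; half-weight = 174.5.
Sort by position and accumulate weight:
  km 10 (N2, w=150) → cum 150
  km 31 (N3, w=60) → cum 210  ≥ 174.5 → median here
  km 38 (N1, w=60) → cum 270
  km 60 (N4, w=70) → cum 340
  km 95 (N5, w=9) → cum 349
Optimal location: km 31.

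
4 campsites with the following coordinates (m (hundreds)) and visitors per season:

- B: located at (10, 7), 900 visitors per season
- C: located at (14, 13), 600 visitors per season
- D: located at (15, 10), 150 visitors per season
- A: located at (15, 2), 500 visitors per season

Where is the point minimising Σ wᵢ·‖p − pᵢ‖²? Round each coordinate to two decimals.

The minimiser of Σwᵢ‖p−pᵢ‖² is the weighted centroid p* = (Σwᵢpᵢ)/(Σwᵢ).
Σwᵢ = 2150.
Σwᵢxᵢ = 900·10 + 600·14 + 150·15 + 500·15 = 27150.
Σwᵢyᵢ = 900·7 + 600·13 + 150·10 + 500·2 = 16600.
x* = 27150/2150 = 12.63, y* = 16600/2150 = 7.72.

(12.63, 7.72)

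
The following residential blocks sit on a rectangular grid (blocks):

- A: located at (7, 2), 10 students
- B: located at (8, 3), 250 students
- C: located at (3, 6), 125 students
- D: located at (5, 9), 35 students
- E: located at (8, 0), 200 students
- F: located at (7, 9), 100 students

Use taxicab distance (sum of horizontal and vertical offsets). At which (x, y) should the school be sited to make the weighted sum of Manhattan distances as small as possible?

(8, 3)

Manhattan distance separates: Σwᵢ(|x−xᵢ|+|y−yᵢ|) = Σwᵢ|x−xᵢ| + Σwᵢ|y−yᵢ|, so x and y are optimised independently as 1-D weighted medians.
Total weight W = 720; half = 360.
x-coordinate, sorted with cumulative weight:
  x=3 (C, w=125) cum 125
  x=5 (D, w=35) cum 160
  x=7 (A, w=10) cum 170
  x=7 (F, w=100) cum 270
  x=8 (B, w=250) cum 520  ← median
  x=8 (E, w=200) cum 720
⇒ x* = 8
y-coordinate, sorted with cumulative weight:
  y=0 (E, w=200) cum 200
  y=2 (A, w=10) cum 210
  y=3 (B, w=250) cum 460  ← median
  y=6 (C, w=125) cum 585
  y=9 (D, w=35) cum 620
  y=9 (F, w=100) cum 720
⇒ y* = 3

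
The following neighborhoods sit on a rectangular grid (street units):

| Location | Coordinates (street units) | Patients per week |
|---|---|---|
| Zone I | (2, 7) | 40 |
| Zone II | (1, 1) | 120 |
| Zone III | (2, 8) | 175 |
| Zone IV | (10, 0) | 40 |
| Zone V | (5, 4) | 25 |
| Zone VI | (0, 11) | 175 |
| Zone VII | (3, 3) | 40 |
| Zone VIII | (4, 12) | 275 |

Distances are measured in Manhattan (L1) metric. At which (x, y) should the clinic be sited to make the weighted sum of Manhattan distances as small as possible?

(2, 11)

Manhattan distance separates: Σwᵢ(|x−xᵢ|+|y−yᵢ|) = Σwᵢ|x−xᵢ| + Σwᵢ|y−yᵢ|, so x and y are optimised independently as 1-D weighted medians.
Total weight W = 890; half = 445.
x-coordinate, sorted with cumulative weight:
  x=0 (Zone VI, w=175) cum 175
  x=1 (Zone II, w=120) cum 295
  x=2 (Zone I, w=40) cum 335
  x=2 (Zone III, w=175) cum 510  ← median
  x=3 (Zone VII, w=40) cum 550
  x=4 (Zone VIII, w=275) cum 825
  x=5 (Zone V, w=25) cum 850
  x=10 (Zone IV, w=40) cum 890
⇒ x* = 2
y-coordinate, sorted with cumulative weight:
  y=0 (Zone IV, w=40) cum 40
  y=1 (Zone II, w=120) cum 160
  y=3 (Zone VII, w=40) cum 200
  y=4 (Zone V, w=25) cum 225
  y=7 (Zone I, w=40) cum 265
  y=8 (Zone III, w=175) cum 440
  y=11 (Zone VI, w=175) cum 615  ← median
  y=12 (Zone VIII, w=275) cum 890
⇒ y* = 11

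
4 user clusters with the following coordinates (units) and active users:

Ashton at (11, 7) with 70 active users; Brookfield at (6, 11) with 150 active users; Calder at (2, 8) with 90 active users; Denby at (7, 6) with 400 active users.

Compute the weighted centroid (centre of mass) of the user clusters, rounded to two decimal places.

(6.55, 7.41)

The minimiser of Σwᵢ‖p−pᵢ‖² is the weighted centroid p* = (Σwᵢpᵢ)/(Σwᵢ).
Σwᵢ = 710.
Σwᵢxᵢ = 70·11 + 150·6 + 90·2 + 400·7 = 4650.
Σwᵢyᵢ = 70·7 + 150·11 + 90·8 + 400·6 = 5260.
x* = 4650/710 = 6.55, y* = 5260/710 = 7.41.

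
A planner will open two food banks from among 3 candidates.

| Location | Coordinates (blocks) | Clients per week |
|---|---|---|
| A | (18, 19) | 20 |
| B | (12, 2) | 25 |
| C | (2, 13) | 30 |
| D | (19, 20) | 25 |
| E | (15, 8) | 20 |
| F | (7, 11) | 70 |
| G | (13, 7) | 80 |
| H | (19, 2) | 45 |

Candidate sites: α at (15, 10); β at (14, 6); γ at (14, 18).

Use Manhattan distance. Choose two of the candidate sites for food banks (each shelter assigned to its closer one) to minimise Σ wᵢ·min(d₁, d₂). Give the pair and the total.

{β, γ}, total 2400

Evaluate every pair (each demand assigned to the nearer of the two):
  {β, γ}: total = 2400
  {α, β}: total = 2455
  {α, γ}: total = 2640
Best pair: {β, γ} with total 2400.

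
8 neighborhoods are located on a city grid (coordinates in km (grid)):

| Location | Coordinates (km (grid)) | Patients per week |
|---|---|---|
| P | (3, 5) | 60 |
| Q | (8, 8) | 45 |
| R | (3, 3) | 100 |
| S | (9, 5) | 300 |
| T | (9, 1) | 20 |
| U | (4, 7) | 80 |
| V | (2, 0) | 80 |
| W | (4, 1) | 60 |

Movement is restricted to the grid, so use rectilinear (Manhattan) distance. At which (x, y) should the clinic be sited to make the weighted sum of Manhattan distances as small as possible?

Manhattan distance separates: Σwᵢ(|x−xᵢ|+|y−yᵢ|) = Σwᵢ|x−xᵢ| + Σwᵢ|y−yᵢ|, so x and y are optimised independently as 1-D weighted medians.
Total weight W = 745; half = 372.5.
x-coordinate, sorted with cumulative weight:
  x=2 (V, w=80) cum 80
  x=3 (P, w=60) cum 140
  x=3 (R, w=100) cum 240
  x=4 (U, w=80) cum 320
  x=4 (W, w=60) cum 380  ← median
  x=8 (Q, w=45) cum 425
  x=9 (S, w=300) cum 725
  x=9 (T, w=20) cum 745
⇒ x* = 4
y-coordinate, sorted with cumulative weight:
  y=0 (V, w=80) cum 80
  y=1 (T, w=20) cum 100
  y=1 (W, w=60) cum 160
  y=3 (R, w=100) cum 260
  y=5 (P, w=60) cum 320
  y=5 (S, w=300) cum 620  ← median
  y=7 (U, w=80) cum 700
  y=8 (Q, w=45) cum 745
⇒ y* = 5

(4, 5)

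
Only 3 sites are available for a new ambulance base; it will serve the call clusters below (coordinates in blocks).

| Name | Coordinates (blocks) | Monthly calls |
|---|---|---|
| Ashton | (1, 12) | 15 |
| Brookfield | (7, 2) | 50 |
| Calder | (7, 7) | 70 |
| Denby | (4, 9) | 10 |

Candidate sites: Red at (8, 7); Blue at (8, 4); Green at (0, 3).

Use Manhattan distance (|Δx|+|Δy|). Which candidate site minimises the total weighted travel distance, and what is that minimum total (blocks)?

Red, total 610 blocks

Total weighted distance at each candidate:
  Red (8, 7): total = 610
  Blue (8, 4): total = 745
  Green (0, 3): total = 1420
Minimum is at Red with total 610 blocks.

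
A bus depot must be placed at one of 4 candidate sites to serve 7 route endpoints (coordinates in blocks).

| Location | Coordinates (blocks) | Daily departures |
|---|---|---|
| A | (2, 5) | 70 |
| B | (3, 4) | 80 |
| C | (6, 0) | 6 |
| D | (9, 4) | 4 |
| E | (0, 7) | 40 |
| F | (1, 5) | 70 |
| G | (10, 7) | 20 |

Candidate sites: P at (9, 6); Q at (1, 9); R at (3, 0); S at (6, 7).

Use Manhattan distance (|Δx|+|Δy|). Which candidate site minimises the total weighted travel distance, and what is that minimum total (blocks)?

Total weighted distance at each candidate:
  P (9, 6): total = 2332
  Q (1, 9): total = 1666
  R (3, 0): total = 1968
  S (6, 7): total = 1776
Minimum is at Q with total 1666 blocks.

Q, total 1666 blocks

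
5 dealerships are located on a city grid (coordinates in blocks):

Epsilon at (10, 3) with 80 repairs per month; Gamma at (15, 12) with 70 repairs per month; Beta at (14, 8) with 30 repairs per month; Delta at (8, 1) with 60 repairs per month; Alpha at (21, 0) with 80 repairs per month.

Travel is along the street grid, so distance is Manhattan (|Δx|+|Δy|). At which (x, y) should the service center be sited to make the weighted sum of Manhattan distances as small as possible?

(14, 3)

Manhattan distance separates: Σwᵢ(|x−xᵢ|+|y−yᵢ|) = Σwᵢ|x−xᵢ| + Σwᵢ|y−yᵢ|, so x and y are optimised independently as 1-D weighted medians.
Total weight W = 320; half = 160.
x-coordinate, sorted with cumulative weight:
  x=8 (Delta, w=60) cum 60
  x=10 (Epsilon, w=80) cum 140
  x=14 (Beta, w=30) cum 170  ← median
  x=15 (Gamma, w=70) cum 240
  x=21 (Alpha, w=80) cum 320
⇒ x* = 14
y-coordinate, sorted with cumulative weight:
  y=0 (Alpha, w=80) cum 80
  y=1 (Delta, w=60) cum 140
  y=3 (Epsilon, w=80) cum 220  ← median
  y=8 (Beta, w=30) cum 250
  y=12 (Gamma, w=70) cum 320
⇒ y* = 3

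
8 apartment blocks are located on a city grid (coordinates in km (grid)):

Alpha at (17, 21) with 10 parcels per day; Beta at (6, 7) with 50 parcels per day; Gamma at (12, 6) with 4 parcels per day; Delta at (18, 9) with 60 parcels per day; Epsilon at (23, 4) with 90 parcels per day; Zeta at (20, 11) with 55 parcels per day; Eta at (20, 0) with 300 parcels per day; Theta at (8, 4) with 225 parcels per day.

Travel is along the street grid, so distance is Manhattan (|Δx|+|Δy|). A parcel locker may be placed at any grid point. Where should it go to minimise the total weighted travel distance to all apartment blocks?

(20, 4)

Manhattan distance separates: Σwᵢ(|x−xᵢ|+|y−yᵢ|) = Σwᵢ|x−xᵢ| + Σwᵢ|y−yᵢ|, so x and y are optimised independently as 1-D weighted medians.
Total weight W = 794; half = 397.
x-coordinate, sorted with cumulative weight:
  x=6 (Beta, w=50) cum 50
  x=8 (Theta, w=225) cum 275
  x=12 (Gamma, w=4) cum 279
  x=17 (Alpha, w=10) cum 289
  x=18 (Delta, w=60) cum 349
  x=20 (Zeta, w=55) cum 404  ← median
  x=20 (Eta, w=300) cum 704
  x=23 (Epsilon, w=90) cum 794
⇒ x* = 20
y-coordinate, sorted with cumulative weight:
  y=0 (Eta, w=300) cum 300
  y=4 (Epsilon, w=90) cum 390
  y=4 (Theta, w=225) cum 615  ← median
  y=6 (Gamma, w=4) cum 619
  y=7 (Beta, w=50) cum 669
  y=9 (Delta, w=60) cum 729
  y=11 (Zeta, w=55) cum 784
  y=21 (Alpha, w=10) cum 794
⇒ y* = 4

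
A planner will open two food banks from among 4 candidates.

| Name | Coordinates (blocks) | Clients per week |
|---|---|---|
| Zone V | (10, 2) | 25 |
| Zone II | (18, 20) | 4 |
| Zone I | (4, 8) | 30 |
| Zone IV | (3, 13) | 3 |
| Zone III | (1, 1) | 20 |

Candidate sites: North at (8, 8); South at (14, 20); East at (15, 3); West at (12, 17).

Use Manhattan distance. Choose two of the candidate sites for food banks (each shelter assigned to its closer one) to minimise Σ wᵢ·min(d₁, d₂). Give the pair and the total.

Evaluate every pair (each demand assigned to the nearer of the two):
  {North, South}: total = 646
  {North, East}: total = 660
  {North, West}: total = 666
  {South, East}: total = 1020
  {East, West}: total = 1025
  {South, West}: total = 1530
Best pair: {North, South} with total 646.

{North, South}, total 646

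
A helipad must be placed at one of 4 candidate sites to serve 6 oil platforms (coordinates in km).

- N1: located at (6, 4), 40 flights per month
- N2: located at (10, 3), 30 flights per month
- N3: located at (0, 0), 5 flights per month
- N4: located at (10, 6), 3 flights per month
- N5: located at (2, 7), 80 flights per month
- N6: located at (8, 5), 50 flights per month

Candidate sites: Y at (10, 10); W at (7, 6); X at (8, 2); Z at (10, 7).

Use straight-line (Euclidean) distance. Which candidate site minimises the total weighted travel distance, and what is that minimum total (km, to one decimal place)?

Total weighted distance at each candidate:
  Y (10, 10): total = 1533.9
  W (7, 6): total = 750.5
  X (8, 2): total = 1009.7
  Z (10, 7): total = 1165.5
Minimum is at W with total 750.5 km.

W, total 750.5 km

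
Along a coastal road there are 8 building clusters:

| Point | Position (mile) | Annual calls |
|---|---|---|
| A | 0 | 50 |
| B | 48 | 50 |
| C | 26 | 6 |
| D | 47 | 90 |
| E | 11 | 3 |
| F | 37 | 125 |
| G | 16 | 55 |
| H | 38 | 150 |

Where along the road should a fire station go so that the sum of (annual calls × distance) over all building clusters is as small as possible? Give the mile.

x = 38

For a sum of weighted absolute distances on a line, the optimum is the weighted median (not the mean). Total weight W = 529; half-weight = 264.5.
Sort by position and accumulate weight:
  mile 0 (A, w=50) → cum 50
  mile 11 (E, w=3) → cum 53
  mile 16 (G, w=55) → cum 108
  mile 26 (C, w=6) → cum 114
  mile 37 (F, w=125) → cum 239
  mile 38 (H, w=150) → cum 389  ≥ 264.5 → median here
  mile 47 (D, w=90) → cum 479
  mile 48 (B, w=50) → cum 529
Optimal location: mile 38.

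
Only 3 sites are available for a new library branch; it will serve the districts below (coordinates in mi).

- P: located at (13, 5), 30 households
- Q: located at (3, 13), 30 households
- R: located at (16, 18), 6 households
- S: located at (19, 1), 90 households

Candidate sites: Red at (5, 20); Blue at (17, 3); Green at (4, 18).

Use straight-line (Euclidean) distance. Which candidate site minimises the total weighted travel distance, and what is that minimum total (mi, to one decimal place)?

Blue, total 995.1 mi

Total weighted distance at each candidate:
  Red (5, 20): total = 2919.6
  Blue (17, 3): total = 995.1
  Green (4, 18): total = 2739.8
Minimum is at Blue with total 995.1 mi.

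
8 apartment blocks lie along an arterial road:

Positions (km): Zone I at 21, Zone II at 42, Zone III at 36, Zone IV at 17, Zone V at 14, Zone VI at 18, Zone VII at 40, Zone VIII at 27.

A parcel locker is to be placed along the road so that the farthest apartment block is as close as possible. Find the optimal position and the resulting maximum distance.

The 1-center on a line is the midpoint of the two extreme points: leftmost at 14, rightmost at 42.
Optimal location = (14 + 42)/2 = 28; maximum distance = (42 − 14)/2 = 14.

location 28, max distance 14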